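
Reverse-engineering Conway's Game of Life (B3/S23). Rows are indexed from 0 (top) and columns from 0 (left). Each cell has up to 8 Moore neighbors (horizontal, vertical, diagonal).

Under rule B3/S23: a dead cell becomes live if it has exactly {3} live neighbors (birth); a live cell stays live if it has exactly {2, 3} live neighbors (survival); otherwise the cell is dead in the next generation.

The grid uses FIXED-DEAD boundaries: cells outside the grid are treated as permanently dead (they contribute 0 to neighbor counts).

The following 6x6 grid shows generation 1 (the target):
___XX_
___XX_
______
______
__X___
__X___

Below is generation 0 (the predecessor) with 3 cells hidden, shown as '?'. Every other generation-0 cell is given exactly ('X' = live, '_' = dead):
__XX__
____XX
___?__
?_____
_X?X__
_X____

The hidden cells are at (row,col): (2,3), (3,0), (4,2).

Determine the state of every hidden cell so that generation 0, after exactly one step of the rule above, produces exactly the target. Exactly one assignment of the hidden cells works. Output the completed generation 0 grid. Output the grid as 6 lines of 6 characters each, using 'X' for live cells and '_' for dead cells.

Answer: __XX__
____XX
______
______
_X_X__
_X____

Derivation:
Hidden generation-0 cells (in order): (2,3), (3,0), (4,2).
A hidden cell only influences target cells in its own 3x3 neighborhood. Try each of the 2^3 = 8 assignments, step the completed generation 0 forward once under B3/S23, and compare with the target:
  (2,3)=_ (3,0)=_ (4,2)=_ -> step reproduces the target at every cell -> ACCEPT
  (2,3)=_ (3,0)=_ (4,2)=X -> step gives (3,2)='X' but target has '_' -> reject
  (2,3)=_ (3,0)=X (4,2)=_ -> step gives (4,0)='X' but target has '_' -> reject
  (2,3)=_ (3,0)=X (4,2)=X -> step gives (3,1)='X' but target has '_' -> reject
  (2,3)=X (3,0)=_ (4,2)=_ -> step gives (1,2)='X' but target has '_' -> reject
  (2,3)=X (3,0)=_ (4,2)=X -> step gives (1,2)='X' but target has '_' -> reject
  (2,3)=X (3,0)=X (4,2)=_ -> step gives (1,2)='X' but target has '_' -> reject
  (2,3)=X (3,0)=X (4,2)=X -> step gives (1,2)='X' but target has '_' -> reject
Unique solution: (2,3)=dead, (3,0)=dead, (4,2)=dead.
Check: live-neighbor counts of every cell in the completed generation 0:
011232
012321
000122
112110
213010
213110
Applying B3/S23 to generation 0 with these counts gives:
___XX_
___XX_
______
______
__X___
__X___
which matches the target exactly.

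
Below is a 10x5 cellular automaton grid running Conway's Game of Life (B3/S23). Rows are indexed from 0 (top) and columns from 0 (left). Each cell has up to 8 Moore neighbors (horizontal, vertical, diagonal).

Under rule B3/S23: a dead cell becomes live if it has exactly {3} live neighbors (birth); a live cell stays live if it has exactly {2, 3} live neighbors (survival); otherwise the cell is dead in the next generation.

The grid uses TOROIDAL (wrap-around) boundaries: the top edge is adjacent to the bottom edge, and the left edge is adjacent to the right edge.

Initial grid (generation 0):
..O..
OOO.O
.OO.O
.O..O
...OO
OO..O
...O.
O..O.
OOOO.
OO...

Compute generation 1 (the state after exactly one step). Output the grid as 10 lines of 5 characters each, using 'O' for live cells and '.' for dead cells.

Answer: ..OOO
....O
....O
.O..O
.OOO.
O.O..
.OOO.
O..O.
...O.
O..OO

Derivation:
Simulating step by step:
Generation 0 (given above): 24 live cells
Generation 1: 21 live cells
(generation 1 grid is the final answer)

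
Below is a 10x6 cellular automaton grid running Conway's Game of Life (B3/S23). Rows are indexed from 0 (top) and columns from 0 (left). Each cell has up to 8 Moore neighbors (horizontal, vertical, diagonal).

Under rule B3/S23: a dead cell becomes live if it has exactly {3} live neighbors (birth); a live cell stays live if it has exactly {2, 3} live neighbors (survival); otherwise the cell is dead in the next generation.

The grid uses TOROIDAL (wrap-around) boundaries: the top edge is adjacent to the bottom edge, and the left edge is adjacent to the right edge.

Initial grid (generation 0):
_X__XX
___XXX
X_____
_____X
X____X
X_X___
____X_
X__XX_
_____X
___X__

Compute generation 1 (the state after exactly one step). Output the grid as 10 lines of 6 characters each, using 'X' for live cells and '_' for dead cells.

Simulating step by step:
Generation 0 (given above): 18 live cells
Generation 1: 19 live cells
(generation 1 grid is the final answer)

Answer: X_X__X
___X__
X_____
_____X
XX___X
XX____
_X__X_
___XX_
___X_X
X____X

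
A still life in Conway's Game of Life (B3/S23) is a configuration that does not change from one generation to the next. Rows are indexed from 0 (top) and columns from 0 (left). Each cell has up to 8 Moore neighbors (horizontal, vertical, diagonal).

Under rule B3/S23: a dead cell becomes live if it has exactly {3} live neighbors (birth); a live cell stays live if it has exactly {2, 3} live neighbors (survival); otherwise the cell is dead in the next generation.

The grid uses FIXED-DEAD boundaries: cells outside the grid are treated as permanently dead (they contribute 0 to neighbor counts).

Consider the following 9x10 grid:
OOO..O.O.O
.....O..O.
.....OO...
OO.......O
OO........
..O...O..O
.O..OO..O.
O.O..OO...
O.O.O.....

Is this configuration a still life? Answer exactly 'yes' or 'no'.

Answer: no

Derivation:
Compute generation 1 and compare to generation 0 (given above):
Generation 1:
.O....O.O.
.O..OO.OO.
.....OO...
OO........
O.O.......
O.O..O....
.OOOO..O..
O.O...O...
...O.O....
Cell (0,0) differs: gen0=1 vs gen1=0 -> NOT a still life.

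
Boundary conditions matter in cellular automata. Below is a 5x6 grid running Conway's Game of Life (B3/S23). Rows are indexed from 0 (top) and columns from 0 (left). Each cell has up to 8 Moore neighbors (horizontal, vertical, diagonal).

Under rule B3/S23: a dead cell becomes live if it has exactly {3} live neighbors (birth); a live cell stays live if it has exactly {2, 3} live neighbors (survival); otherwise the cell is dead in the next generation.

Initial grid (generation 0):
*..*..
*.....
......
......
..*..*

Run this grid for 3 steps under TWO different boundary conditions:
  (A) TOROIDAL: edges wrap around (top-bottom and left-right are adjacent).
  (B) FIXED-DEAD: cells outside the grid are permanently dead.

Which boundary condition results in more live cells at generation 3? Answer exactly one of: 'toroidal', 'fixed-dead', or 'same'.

Answer: toroidal

Derivation:
Under TOROIDAL boundary, generation 3:
**...*
......
......
......
......
Population = 3

Under FIXED-DEAD boundary, generation 3:
......
......
......
......
......
Population = 0

Comparison: toroidal=3, fixed-dead=0 -> toroidal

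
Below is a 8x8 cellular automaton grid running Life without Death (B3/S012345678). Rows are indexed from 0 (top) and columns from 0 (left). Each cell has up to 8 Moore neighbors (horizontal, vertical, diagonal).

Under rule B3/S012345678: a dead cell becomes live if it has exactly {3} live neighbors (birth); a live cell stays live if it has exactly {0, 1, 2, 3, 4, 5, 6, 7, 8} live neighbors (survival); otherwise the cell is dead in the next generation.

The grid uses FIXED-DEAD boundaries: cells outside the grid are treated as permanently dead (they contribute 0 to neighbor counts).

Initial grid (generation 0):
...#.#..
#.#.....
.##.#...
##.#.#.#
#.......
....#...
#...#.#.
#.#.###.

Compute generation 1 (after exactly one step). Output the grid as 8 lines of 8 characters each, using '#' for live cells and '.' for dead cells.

Simulating step by step:
Generation 0 (given above): 22 live cells
Generation 1: 30 live cells
(generation 1 grid is the final answer)

Answer: ...#.#..
#.#.#...
.##.#...
##.###.#
##..#...
....##..
##..#.#.
#######.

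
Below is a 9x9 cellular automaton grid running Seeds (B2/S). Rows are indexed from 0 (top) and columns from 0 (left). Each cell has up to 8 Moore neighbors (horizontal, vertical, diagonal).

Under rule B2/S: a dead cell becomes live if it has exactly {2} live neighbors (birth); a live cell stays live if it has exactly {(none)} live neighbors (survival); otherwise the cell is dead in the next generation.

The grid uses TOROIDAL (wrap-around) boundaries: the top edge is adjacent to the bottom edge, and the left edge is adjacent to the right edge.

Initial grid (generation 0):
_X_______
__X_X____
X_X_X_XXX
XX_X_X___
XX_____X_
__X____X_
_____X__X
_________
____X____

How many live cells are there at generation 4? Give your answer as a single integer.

Simulating step by step:
Generation 0 (given above): 21 live cells
Generation 1: 10 live cells
__X_XX___
______X__
_________
_________
___XX____
_________
______XX_
____XX___
_________
Generation 2: 14 live cells
___X__X__
___XX____
_________
___XX____
_________
___XXXXX_
____X____
_______X_
______X__
Generation 3: 12 live cells
__X____X_
__X__X___
__X__X___
_________
__X____X_
_________
________X
_____XX__
_____X___
Generation 4: 22 live cells
_X_XXX___
____X____
_X_XX_X__
_XXX__X__
_________
_______XX
_____XXX_
____X__X_
____X__X_
Population at generation 4: 22

Answer: 22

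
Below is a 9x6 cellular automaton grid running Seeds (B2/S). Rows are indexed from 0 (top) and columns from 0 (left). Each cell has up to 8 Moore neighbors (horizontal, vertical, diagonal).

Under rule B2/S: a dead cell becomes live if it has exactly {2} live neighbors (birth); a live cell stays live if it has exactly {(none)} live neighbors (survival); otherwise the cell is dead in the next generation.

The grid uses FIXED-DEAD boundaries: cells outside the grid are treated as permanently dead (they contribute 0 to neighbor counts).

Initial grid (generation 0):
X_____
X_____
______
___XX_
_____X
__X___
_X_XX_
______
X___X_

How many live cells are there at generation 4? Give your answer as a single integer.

Simulating step by step:
Generation 0 (given above): 11 live cells
Generation 1: 12 live cells
_X____
_X____
___XX_
_____X
__X___
_X___X
______
XXX__X
______
Generation 2: 16 live cells
X_X___
X__XX_
__X__X
__X___
_X__XX
__X___
____XX
______
X_X___
Generation 3: 9 live cells
____X_
_____X
______
______
______
_X____
___X__
_X_XXX
_X____
Generation 4: 10 live cells
_____X
____X_
______
______
______
__X___
XX___X
X_____
X__X_X
Population at generation 4: 10

Answer: 10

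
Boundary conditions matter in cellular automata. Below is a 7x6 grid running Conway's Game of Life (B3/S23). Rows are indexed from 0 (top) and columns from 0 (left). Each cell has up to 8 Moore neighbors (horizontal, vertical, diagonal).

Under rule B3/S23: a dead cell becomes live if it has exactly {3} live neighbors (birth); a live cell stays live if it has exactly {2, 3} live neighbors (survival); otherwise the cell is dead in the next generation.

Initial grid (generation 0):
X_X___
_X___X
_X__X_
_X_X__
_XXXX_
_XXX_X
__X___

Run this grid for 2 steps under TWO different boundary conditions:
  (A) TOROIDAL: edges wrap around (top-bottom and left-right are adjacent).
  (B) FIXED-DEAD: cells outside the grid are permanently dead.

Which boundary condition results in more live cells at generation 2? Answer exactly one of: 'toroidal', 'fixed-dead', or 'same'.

Under TOROIDAL boundary, generation 2:
X_X__X
__XX_X
_____X
XX____
XX____
______
X____X
Population = 13

Under FIXED-DEAD boundary, generation 2:
XXX___
__X___
______
______
XX____
_XX___
__X___
Population = 9

Comparison: toroidal=13, fixed-dead=9 -> toroidal

Answer: toroidal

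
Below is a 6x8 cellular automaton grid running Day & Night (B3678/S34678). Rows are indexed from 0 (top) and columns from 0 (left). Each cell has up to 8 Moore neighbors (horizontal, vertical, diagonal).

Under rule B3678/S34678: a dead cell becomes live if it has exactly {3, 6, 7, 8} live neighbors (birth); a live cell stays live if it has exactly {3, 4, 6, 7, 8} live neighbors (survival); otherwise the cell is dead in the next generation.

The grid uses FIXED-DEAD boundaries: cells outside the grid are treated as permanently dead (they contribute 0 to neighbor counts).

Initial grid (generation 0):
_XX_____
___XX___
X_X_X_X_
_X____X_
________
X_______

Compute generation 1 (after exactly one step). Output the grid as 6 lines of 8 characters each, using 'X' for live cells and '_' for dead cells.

Answer: ___X____
___X_X__
_X______
_____X__
________
________

Derivation:
Simulating step by step:
Generation 0 (given above): 11 live cells
Generation 1: 5 live cells
(generation 1 grid is the final answer)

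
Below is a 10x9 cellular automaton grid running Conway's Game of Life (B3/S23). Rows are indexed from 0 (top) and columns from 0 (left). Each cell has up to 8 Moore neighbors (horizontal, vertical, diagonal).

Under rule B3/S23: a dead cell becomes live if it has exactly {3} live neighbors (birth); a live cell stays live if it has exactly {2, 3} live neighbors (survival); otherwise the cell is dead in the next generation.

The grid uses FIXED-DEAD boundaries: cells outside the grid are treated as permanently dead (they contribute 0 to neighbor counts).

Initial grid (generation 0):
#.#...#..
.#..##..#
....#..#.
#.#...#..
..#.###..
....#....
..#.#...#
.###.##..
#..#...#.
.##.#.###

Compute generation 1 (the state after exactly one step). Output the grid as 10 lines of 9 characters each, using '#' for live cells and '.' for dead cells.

Answer: .#...#...
.#.#####.
.#.##.##.
.#..#.##.
.#..#.#..
....#....
.##.#....
.#...###.
#.......#
.###..###

Derivation:
Simulating step by step:
Generation 0 (given above): 34 live cells
Generation 1: 36 live cells
(generation 1 grid is the final answer)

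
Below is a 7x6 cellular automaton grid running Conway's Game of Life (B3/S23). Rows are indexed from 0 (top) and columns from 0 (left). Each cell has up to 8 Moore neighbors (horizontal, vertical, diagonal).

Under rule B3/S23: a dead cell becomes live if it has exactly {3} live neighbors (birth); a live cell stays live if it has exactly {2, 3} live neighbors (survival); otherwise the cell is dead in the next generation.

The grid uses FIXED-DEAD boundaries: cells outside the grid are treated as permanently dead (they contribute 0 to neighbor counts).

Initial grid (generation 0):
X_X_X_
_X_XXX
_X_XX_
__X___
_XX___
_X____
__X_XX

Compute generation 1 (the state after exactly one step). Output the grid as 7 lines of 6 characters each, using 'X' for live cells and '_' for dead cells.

Answer: _XX_XX
XX___X
_X___X
______
_XX___
_X_X__
______

Derivation:
Simulating step by step:
Generation 0 (given above): 17 live cells
Generation 1: 13 live cells
(generation 1 grid is the final answer)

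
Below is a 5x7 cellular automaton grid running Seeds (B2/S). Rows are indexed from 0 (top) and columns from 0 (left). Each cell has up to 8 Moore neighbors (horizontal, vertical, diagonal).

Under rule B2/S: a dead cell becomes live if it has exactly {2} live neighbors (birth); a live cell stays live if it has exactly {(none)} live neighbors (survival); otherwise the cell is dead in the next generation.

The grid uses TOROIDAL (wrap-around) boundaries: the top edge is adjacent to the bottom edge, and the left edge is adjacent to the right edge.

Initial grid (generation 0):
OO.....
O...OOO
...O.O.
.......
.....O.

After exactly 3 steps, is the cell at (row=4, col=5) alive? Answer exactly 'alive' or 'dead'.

Simulating step by step:
Generation 0 (given above): 9 live cells
Generation 1: 8 live cells
.......
..OO...
O......
.....OO
OO....O
Generation 2: 8 live cells
...O..O
.O.....
.OOOOO.
.......
.......
Generation 3: 6 live cells
O.O....
......O
O......
.O...O.
.......

Cell (4,5) at generation 3: 0 -> dead

Answer: dead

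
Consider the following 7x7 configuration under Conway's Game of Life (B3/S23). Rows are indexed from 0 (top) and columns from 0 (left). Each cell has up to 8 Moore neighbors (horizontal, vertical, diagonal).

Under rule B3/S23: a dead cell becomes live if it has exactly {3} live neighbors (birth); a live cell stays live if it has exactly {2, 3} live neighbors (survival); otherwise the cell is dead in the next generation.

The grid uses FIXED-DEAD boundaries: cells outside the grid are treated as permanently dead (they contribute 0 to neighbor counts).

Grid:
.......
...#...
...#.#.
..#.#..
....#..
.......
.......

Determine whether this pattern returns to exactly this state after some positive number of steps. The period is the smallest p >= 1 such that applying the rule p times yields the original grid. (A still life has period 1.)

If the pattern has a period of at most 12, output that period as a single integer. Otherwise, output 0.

Simulating and comparing each generation to the original:
Gen 0 (original, given above): 6 live cells
Gen 1: 6 live cells, differs from original
Gen 2: 6 live cells, MATCHES original -> period = 2

Answer: 2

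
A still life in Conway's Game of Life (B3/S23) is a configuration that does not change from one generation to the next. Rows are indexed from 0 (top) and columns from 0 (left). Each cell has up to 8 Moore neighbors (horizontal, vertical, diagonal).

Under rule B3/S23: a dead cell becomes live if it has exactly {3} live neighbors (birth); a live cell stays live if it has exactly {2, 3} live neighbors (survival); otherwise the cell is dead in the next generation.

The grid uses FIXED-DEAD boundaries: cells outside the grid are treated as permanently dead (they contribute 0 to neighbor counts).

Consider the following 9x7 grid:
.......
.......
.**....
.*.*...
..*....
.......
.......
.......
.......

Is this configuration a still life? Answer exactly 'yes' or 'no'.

Answer: yes

Derivation:
Compute generation 1 and compare to generation 0 (given above):
Generation 1:
.......
.......
.**....
.*.*...
..*....
.......
.......
.......
.......
The grids are IDENTICAL -> still life.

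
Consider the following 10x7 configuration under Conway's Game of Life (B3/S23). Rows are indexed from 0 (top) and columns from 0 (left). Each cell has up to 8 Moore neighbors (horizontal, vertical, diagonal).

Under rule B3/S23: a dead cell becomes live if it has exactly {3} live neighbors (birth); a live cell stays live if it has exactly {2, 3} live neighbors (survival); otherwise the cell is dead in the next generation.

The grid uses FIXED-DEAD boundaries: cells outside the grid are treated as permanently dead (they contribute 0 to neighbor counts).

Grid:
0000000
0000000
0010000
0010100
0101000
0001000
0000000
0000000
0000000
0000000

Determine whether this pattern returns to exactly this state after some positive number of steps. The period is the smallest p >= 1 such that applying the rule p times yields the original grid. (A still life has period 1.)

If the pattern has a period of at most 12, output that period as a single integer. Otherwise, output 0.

Simulating and comparing each generation to the original:
Gen 0 (original, given above): 6 live cells
Gen 1: 6 live cells, differs from original
Gen 2: 6 live cells, MATCHES original -> period = 2

Answer: 2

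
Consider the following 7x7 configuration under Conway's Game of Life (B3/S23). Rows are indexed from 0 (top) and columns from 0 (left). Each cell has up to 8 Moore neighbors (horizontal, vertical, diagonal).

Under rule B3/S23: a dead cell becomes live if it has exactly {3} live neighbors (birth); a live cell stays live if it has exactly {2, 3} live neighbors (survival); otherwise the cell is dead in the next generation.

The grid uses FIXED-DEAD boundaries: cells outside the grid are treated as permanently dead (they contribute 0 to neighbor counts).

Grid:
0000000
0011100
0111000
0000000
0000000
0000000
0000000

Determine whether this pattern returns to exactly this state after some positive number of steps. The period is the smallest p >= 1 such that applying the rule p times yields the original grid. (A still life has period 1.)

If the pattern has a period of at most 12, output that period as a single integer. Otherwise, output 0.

Answer: 2

Derivation:
Simulating and comparing each generation to the original:
Gen 0 (original, given above): 6 live cells
Gen 1: 6 live cells, differs from original
Gen 2: 6 live cells, MATCHES original -> period = 2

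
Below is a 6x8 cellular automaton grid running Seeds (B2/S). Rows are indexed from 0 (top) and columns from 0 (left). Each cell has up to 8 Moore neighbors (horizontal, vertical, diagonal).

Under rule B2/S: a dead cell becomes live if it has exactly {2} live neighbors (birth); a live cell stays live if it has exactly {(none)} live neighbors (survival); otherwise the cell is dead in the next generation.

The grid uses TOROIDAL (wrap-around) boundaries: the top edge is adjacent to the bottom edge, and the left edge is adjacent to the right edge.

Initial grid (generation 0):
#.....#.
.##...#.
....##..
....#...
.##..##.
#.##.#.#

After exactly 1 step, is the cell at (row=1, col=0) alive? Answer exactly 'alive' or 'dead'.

Simulating step by step:
Generation 0 (given above): 17 live cells
Generation 1: 9 live cells
....#...
#..##...
.##...#.
.##.....
........
........

Cell (1,0) at generation 1: 1 -> alive

Answer: alive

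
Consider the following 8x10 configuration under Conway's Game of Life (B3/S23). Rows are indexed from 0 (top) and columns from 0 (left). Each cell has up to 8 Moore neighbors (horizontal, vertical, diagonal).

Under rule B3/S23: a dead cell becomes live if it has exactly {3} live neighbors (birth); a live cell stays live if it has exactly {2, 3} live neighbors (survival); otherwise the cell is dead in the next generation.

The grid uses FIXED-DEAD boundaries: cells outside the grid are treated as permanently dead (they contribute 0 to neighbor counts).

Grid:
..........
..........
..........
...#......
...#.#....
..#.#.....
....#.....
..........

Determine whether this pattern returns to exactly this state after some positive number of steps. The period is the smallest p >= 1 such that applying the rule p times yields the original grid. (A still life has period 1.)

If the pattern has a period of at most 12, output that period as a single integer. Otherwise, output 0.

Answer: 2

Derivation:
Simulating and comparing each generation to the original:
Gen 0 (original, given above): 6 live cells
Gen 1: 6 live cells, differs from original
Gen 2: 6 live cells, MATCHES original -> period = 2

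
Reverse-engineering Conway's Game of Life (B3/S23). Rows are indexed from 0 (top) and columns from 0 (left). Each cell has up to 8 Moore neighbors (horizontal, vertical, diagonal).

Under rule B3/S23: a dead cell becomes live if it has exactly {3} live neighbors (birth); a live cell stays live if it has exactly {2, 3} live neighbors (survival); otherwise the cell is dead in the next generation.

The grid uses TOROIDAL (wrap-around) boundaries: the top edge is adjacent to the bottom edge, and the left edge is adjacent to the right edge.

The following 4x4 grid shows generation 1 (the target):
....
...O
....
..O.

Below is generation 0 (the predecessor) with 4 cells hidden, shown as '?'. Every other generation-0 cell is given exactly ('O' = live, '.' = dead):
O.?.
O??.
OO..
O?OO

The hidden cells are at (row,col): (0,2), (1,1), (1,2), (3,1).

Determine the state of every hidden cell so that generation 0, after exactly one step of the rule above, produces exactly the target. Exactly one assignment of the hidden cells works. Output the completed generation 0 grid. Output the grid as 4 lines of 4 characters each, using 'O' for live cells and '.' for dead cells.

Answer: O...
OO..
OO..
OOOO

Derivation:
Hidden generation-0 cells (in order): (0,2), (1,1), (1,2), (3,1).
A hidden cell only influences target cells in its own 3x3 neighborhood. Try each of the 2^4 = 16 assignments, step the completed generation 0 forward once under B3/S23, and compare with the target:
  (0,2)=. (1,1)=. (1,2)=. (3,1)=. -> step gives (0,0)='O' but target has '.' -> reject
  (0,2)=. (1,1)=. (1,2)=. (3,1)=O -> step gives (0,2)='O' but target has '.' -> reject
  (0,2)=. (1,1)=. (1,2)=O (3,1)=. -> step gives (0,0)='O' but target has '.' -> reject
  (0,2)=. (1,1)=. (1,2)=O (3,1)=O -> step gives (1,0)='O' but target has '.' -> reject
  (0,2)=. (1,1)=O (1,2)=. (3,1)=. -> step gives (0,2)='O' but target has '.' -> reject
  (0,2)=. (1,1)=O (1,2)=. (3,1)=O -> step reproduces the target at every cell -> ACCEPT
  (0,2)=. (1,1)=O (1,2)=O (3,1)=. -> step gives (1,2)='O' but target has '.' -> reject
  (0,2)=. (1,1)=O (1,2)=O (3,1)=O -> step gives (1,2)='O' but target has '.' -> reject
  (0,2)=O (1,1)=. (1,2)=. (3,1)=. -> step gives (0,0)='O' but target has '.' -> reject
  (0,2)=O (1,1)=. (1,2)=. (3,1)=O -> step gives (0,2)='O' but target has '.' -> reject
  (0,2)=O (1,1)=. (1,2)=O (3,1)=. -> step gives (0,0)='O' but target has '.' -> reject
  (0,2)=O (1,1)=. (1,2)=O (3,1)=O -> step gives (1,0)='O' but target has '.' -> reject
  (0,2)=O (1,1)=O (1,2)=. (3,1)=. -> step gives (0,2)='O' but target has '.' -> reject
  (0,2)=O (1,1)=O (1,2)=. (3,1)=O -> step gives (1,2)='O' but target has '.' -> reject
  (0,2)=O (1,1)=O (1,2)=O (3,1)=. -> step gives (1,2)='O' but target has '.' -> reject
  (0,2)=O (1,1)=O (1,2)=O (3,1)=O -> step gives (1,2)='O' but target has '.' -> reject
Unique solution: (0,2)=dead, (1,1)=live, (1,2)=dead, (3,1)=live.
Check: live-neighbor counts of every cell in the completed generation 0:
5645
4423
6655
5534
Applying B3/S23 to generation 0 with these counts gives:
....
...O
....
..O.
which matches the target exactly.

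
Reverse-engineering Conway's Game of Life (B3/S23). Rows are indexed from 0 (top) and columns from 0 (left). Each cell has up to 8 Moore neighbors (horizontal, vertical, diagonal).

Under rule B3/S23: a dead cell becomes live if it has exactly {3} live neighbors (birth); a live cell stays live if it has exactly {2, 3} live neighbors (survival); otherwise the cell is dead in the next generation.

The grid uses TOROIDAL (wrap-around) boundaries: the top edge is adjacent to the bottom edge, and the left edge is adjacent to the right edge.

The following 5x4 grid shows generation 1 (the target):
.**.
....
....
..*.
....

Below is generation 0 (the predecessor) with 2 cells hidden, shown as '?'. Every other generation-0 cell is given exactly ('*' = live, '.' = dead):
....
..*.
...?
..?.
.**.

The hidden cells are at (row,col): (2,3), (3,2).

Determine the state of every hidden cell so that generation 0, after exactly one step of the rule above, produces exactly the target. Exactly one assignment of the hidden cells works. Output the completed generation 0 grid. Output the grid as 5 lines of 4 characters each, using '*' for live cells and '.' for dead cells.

Hidden generation-0 cells (in order): (2,3), (3,2).
A hidden cell only influences target cells in its own 3x3 neighborhood. Try each of the 2^2 = 4 assignments, step the completed generation 0 forward once under B3/S23, and compare with the target:
  (2,3)=. (3,2)=. -> step gives (3,2)='.' but target has '*' -> reject
  (2,3)=. (3,2)=* -> step gives (3,1)='*' but target has '.' -> reject
  (2,3)=* (3,2)=. -> step reproduces the target at every cell -> ACCEPT
  (2,3)=* (3,2)=* -> step gives (2,2)='*' but target has '.' -> reject
Unique solution: (2,3)=live, (3,2)=dead.
Check: live-neighbor counts of every cell in the completed generation 0:
1332
1112
1121
2232
1111
Applying B3/S23 to generation 0 with these counts gives:
.**.
....
....
..*.
....
which matches the target exactly.

Answer: ....
..*.
...*
....
.**.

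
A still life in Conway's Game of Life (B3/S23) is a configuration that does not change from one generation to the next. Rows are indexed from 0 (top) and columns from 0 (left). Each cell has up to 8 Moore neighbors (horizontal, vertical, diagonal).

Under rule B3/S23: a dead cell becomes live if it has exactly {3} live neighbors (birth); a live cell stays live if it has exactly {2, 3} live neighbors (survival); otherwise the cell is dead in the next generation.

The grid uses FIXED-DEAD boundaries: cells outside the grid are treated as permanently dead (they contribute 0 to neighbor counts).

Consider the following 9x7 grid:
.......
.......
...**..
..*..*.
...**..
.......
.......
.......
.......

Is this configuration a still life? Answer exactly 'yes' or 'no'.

Compute generation 1 and compare to generation 0 (given above):
Generation 1:
.......
.......
...**..
..*..*.
...**..
.......
.......
.......
.......
The grids are IDENTICAL -> still life.

Answer: yes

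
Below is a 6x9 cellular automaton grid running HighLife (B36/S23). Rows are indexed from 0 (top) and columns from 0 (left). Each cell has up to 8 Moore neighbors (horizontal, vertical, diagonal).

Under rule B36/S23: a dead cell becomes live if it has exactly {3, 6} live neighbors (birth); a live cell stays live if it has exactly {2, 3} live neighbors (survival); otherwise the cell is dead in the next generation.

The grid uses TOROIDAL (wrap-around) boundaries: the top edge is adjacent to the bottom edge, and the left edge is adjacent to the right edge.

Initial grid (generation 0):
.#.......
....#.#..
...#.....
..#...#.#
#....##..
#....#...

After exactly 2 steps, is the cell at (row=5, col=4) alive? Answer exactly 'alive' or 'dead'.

Simulating step by step:
Generation 0 (given above): 12 live cells
Generation 1: 17 live cells
.....#...
.........
...#.#.#.
.....###.
##...####
##...##..
Generation 2: 12 live cells
.....##..
....#.#..
....##.#.
#........
.#..#....
.#..#....

Cell (5,4) at generation 2: 1 -> alive

Answer: alive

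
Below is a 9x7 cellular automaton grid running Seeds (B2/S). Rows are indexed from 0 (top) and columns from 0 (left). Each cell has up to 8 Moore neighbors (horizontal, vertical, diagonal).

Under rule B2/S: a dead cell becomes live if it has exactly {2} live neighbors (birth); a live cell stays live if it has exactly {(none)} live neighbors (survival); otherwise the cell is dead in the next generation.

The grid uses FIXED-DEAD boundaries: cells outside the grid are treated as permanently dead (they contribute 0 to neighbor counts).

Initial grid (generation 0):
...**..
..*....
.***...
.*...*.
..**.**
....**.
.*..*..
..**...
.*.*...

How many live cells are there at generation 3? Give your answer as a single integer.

Answer: 10

Derivation:
Simulating step by step:
Generation 0 (given above): 20 live cells
Generation 1: 8 live cells
..*....
.......
*...*..
*......
.*.....
.*.....
.......
*......
....*..
Generation 2: 8 live cells
.......
.*.*...
.*.....
.......
..*....
*.*....
**.....
.......
.......
Generation 3: 10 live cells
..*....
*......
*......
.**....
...*...
...*...
..*....
**.....
.......
Population at generation 3: 10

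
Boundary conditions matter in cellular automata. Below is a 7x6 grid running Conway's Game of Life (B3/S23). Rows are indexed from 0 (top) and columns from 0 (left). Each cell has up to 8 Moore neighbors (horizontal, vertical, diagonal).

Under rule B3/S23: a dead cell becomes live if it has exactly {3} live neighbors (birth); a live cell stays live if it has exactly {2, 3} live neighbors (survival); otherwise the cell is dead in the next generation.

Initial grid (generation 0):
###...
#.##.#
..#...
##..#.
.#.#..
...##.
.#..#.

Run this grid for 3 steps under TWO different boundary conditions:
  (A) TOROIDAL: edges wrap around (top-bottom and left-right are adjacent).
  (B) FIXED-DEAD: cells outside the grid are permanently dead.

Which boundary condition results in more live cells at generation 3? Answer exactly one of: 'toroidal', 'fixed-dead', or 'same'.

Answer: fixed-dead

Derivation:
Under TOROIDAL boundary, generation 3:
#.#.#.
...#..
..#.#.
...#..
...#..
#.#.#.
..#...
Population = 12

Under FIXED-DEAD boundary, generation 3:
.###..
#...#.
.#..##
#...#.
..###.
..###.
......
Population = 16

Comparison: toroidal=12, fixed-dead=16 -> fixed-dead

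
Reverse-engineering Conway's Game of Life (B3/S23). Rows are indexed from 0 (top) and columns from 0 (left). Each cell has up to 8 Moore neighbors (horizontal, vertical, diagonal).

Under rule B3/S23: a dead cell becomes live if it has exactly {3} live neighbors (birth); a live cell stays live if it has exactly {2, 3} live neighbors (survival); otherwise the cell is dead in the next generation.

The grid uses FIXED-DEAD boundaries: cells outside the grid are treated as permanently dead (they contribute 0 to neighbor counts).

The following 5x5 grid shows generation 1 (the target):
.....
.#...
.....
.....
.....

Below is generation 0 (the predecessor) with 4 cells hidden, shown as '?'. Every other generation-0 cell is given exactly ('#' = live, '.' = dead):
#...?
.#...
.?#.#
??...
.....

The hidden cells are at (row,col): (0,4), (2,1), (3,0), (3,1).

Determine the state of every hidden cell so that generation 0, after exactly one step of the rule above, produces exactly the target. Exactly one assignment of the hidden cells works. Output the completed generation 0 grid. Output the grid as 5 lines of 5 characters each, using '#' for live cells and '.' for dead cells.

Answer: #....
.#...
..#.#
.....
.....

Derivation:
Hidden generation-0 cells (in order): (0,4), (2,1), (3,0), (3,1).
A hidden cell only influences target cells in its own 3x3 neighborhood. Try each of the 2^4 = 16 assignments, step the completed generation 0 forward once under B3/S23, and compare with the target:
  (0,4)=. (2,1)=. (3,0)=. (3,1)=. -> step reproduces the target at every cell -> ACCEPT
  (0,4)=. (2,1)=. (3,0)=. (3,1)=# -> step gives (2,1)='#' but target has '.' -> reject
  (0,4)=. (2,1)=. (3,0)=# (3,1)=. -> step gives (2,1)='#' but target has '.' -> reject
  (0,4)=. (2,1)=. (3,0)=# (3,1)=# -> step gives (2,0)='#' but target has '.' -> reject
  (0,4)=. (2,1)=# (3,0)=. (3,1)=. -> step gives (1,0)='#' but target has '.' -> reject
  (0,4)=. (2,1)=# (3,0)=. (3,1)=# -> step gives (1,0)='#' but target has '.' -> reject
  (0,4)=. (2,1)=# (3,0)=# (3,1)=. -> step gives (1,0)='#' but target has '.' -> reject
  (0,4)=. (2,1)=# (3,0)=# (3,1)=# -> step gives (1,0)='#' but target has '.' -> reject
  (0,4)=# (2,1)=. (3,0)=. (3,1)=. -> step gives (1,3)='#' but target has '.' -> reject
  (0,4)=# (2,1)=. (3,0)=. (3,1)=# -> step gives (1,3)='#' but target has '.' -> reject
  (0,4)=# (2,1)=. (3,0)=# (3,1)=. -> step gives (1,3)='#' but target has '.' -> reject
  (0,4)=# (2,1)=. (3,0)=# (3,1)=# -> step gives (1,3)='#' but target has '.' -> reject
  (0,4)=# (2,1)=# (3,0)=. (3,1)=. -> step gives (1,0)='#' but target has '.' -> reject
  (0,4)=# (2,1)=# (3,0)=. (3,1)=# -> step gives (1,0)='#' but target has '.' -> reject
  (0,4)=# (2,1)=# (3,0)=# (3,1)=. -> step gives (1,0)='#' but target has '.' -> reject
  (0,4)=# (2,1)=# (3,0)=# (3,1)=# -> step gives (1,0)='#' but target has '.' -> reject
Unique solution: (0,4)=dead, (2,1)=dead, (3,0)=dead, (3,1)=dead.
Check: live-neighbor counts of every cell in the completed generation 0:
12100
22221
12120
01121
00000
Applying B3/S23 to generation 0 with these counts gives:
.....
.#...
.....
.....
.....
which matches the target exactly.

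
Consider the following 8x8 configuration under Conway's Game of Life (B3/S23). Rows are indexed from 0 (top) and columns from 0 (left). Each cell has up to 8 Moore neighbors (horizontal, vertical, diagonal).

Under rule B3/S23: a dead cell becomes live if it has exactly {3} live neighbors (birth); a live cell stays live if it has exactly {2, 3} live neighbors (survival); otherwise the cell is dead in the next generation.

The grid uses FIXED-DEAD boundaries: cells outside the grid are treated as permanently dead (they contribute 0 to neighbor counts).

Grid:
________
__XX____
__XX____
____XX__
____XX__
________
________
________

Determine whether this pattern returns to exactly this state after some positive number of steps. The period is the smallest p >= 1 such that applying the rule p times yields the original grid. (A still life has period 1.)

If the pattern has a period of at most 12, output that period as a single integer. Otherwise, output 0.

Answer: 2

Derivation:
Simulating and comparing each generation to the original:
Gen 0 (original, given above): 8 live cells
Gen 1: 6 live cells, differs from original
Gen 2: 8 live cells, MATCHES original -> period = 2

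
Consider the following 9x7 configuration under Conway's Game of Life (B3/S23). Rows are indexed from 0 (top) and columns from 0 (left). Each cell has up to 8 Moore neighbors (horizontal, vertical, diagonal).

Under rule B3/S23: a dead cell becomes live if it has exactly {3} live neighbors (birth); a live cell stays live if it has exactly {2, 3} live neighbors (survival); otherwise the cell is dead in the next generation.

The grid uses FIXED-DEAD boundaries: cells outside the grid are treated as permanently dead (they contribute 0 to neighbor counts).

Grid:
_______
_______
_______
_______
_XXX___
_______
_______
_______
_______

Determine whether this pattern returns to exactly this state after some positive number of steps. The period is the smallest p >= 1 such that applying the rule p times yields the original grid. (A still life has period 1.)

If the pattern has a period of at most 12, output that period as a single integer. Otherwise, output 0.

Simulating and comparing each generation to the original:
Gen 0 (original, given above): 3 live cells
Gen 1: 3 live cells, differs from original
Gen 2: 3 live cells, MATCHES original -> period = 2

Answer: 2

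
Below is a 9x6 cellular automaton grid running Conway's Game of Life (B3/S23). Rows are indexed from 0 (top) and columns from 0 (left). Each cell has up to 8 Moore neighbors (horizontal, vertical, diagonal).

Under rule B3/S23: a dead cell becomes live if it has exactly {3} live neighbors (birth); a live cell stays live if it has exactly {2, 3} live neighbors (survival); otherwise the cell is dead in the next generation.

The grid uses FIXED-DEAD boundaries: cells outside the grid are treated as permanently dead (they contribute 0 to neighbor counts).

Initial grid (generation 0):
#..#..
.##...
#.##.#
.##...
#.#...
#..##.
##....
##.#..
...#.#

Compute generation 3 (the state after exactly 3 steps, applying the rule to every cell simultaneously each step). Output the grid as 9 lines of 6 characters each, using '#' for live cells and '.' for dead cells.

Answer: .##...
#.#...
#.#...
#.#...
..##..
..#.#.
..#.#.
###.##
.#.##.

Derivation:
Simulating step by step:
Generation 0 (given above): 22 live cells
Generation 1: 19 live cells
.##...
#...#.
#..#..
#.....
#.#...
#.##..
...##.
##..#.
..#.#.
Generation 2: 20 live cells
.#....
#.##..
##....
#.....
#.##..
..#.#.
#...#.
.##.##
.#.#..
Generation 3: 22 live cells
(generation 3 grid is the final answer)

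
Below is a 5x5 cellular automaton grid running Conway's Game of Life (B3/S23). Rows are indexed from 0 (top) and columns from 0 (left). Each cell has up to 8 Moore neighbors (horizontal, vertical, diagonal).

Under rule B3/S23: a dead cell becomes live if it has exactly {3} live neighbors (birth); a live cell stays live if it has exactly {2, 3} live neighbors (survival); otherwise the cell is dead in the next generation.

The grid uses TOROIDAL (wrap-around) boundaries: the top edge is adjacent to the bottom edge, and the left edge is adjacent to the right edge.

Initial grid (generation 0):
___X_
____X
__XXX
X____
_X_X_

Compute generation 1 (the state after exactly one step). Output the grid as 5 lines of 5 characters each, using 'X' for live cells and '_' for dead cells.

Answer: __XXX
__X_X
X__XX
XX___
__X_X

Derivation:
Simulating step by step:
Generation 0 (given above): 8 live cells
Generation 1: 12 live cells
(generation 1 grid is the final answer)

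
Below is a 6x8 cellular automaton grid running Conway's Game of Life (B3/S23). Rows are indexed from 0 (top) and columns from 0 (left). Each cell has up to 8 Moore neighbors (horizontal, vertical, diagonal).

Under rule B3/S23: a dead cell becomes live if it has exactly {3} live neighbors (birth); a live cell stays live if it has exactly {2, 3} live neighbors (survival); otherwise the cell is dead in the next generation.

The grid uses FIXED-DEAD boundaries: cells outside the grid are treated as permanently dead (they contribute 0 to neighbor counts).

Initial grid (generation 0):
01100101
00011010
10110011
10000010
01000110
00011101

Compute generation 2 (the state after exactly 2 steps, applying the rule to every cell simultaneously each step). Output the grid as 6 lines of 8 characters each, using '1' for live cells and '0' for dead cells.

Simulating step by step:
Generation 0 (given above): 21 live cells
Generation 1: 17 live cells
00111110
00001000
01111011
10100000
00000001
00001100
Generation 2: 12 live cells
(generation 2 grid is the final answer)

Answer: 00011100
01000001
01101100
00100011
00000000
00000000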